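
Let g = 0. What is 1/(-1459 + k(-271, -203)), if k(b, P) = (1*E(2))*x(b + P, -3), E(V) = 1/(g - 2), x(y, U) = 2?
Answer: -1/1460 ≈ -0.00068493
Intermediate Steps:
E(V) = -½ (E(V) = 1/(0 - 2) = 1/(-2) = -½)
k(b, P) = -1 (k(b, P) = (1*(-½))*2 = -½*2 = -1)
1/(-1459 + k(-271, -203)) = 1/(-1459 - 1) = 1/(-1460) = -1/1460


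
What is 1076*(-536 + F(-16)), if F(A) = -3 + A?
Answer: -597180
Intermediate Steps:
1076*(-536 + F(-16)) = 1076*(-536 + (-3 - 16)) = 1076*(-536 - 19) = 1076*(-555) = -597180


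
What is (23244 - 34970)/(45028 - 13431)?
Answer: -11726/31597 ≈ -0.37111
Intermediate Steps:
(23244 - 34970)/(45028 - 13431) = -11726/31597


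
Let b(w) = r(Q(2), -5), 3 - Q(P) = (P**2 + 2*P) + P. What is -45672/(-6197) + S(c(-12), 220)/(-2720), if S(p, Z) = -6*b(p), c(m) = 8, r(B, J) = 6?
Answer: 31112733/4213960 ≈ 7.3833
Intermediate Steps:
Q(P) = 3 - P**2 - 3*P (Q(P) = 3 - ((P**2 + 2*P) + P) = 3 - (P**2 + 3*P) = 3 + (-P**2 - 3*P) = 3 - P**2 - 3*P)
b(w) = 6
S(p, Z) = -36 (S(p, Z) = -6*6 = -36)
-45672/(-6197) + S(c(-12), 220)/(-2720) = -45672/(-6197) - 36/(-2720) = -45672*(-1/6197) - 36*(-1/2720) = 45672/6197 + 9/680 = 31112733/4213960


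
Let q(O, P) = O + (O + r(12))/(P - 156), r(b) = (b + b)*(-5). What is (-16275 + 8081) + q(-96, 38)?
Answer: -489002/59 ≈ -8288.2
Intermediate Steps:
r(b) = -10*b (r(b) = (2*b)*(-5) = -10*b)
q(O, P) = O + (-120 + O)/(-156 + P) (q(O, P) = O + (O - 10*12)/(P - 156) = O + (O - 120)/(-156 + P) = O + (-120 + O)/(-156 + P))
(-16275 + 8081) + q(-96, 38) = (-16275 + 8081) + (-120 - 155*(-96) - 96*38)/(-156 + 38) = -8194 + (-120 + 14880 - 3648)/(-118) = -8194 - 1/118*11112 = -8194 - 5556/59 = -489002/59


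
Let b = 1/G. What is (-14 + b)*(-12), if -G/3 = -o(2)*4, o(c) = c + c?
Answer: 671/4 ≈ 167.75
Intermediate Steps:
o(c) = 2*c
G = 48 (G = -3*(-2*2)*4 = -3*(-1*4)*4 = -(-12)*4 = -3*(-16) = 48)
b = 1/48 ≈ 0.020833
(-14 + b)*(-12) = (-14 + 1/48)*(-12) = -671/48*(-12) = 671/4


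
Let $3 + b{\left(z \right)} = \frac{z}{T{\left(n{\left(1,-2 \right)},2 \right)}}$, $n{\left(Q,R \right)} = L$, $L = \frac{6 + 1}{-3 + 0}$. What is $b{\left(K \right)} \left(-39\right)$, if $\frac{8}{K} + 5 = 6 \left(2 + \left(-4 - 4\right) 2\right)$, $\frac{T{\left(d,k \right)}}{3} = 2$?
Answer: $\frac{10465}{89} \approx 117.58$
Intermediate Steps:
$L = - \frac{7}{3}$ ($L = \frac{7}{-3} = 7 \left(- \frac{1}{3}\right) = - \frac{7}{3} \approx -2.3333$)
$n{\left(Q,R \right)} = - \frac{7}{3}$
$T{\left(d,k \right)} = 6$ ($T{\left(d,k \right)} = 3 \cdot 2 = 6$)
$K = - \frac{8}{89}$ ($K = \frac{8}{-5 + 6 \left(2 + \left(-4 - 4\right) 2\right)} = \frac{8}{-5 + 6 \left(2 - 16\right)} = \frac{8}{-5 + 6 \left(-14\right)} = \frac{8}{-5 - 84} = \frac{8}{-89} = 8 \left(- \frac{1}{89}\right) = - \frac{8}{89} \approx -0.089888$)
$b{\left(z \right)} = -3 + \frac{z}{6}$
$b{\left(K \right)} \left(-39\right) = \left(-3 + \frac{1}{6} \left(- \frac{8}{89}\right)\right) \left(-39\right) = \left(-3 - \frac{4}{267}\right) \left(-39\right) = \left(- \frac{805}{267}\right) \left(-39\right) = \frac{10465}{89}$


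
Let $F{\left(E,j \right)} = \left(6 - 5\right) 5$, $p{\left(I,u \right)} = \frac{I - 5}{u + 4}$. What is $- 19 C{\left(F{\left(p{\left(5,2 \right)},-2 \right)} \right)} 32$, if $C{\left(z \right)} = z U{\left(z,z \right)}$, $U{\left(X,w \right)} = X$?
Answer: $-15200$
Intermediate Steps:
$p{\left(I,u \right)} = \frac{-5 + I}{4 + u}$
$F{\left(E,j \right)} = 5$ ($F{\left(E,j \right)} = 1 \cdot 5 = 5$)
$C{\left(z \right)} = z^{2}$ ($C{\left(z \right)} = z z = z^{2}$)
$- 19 C{\left(F{\left(p{\left(5,2 \right)},-2 \right)} \right)} 32 = - 19 \cdot 5^{2} \cdot 32 = \left(-19\right) 25 \cdot 32 = \left(-475\right) 32 = -15200$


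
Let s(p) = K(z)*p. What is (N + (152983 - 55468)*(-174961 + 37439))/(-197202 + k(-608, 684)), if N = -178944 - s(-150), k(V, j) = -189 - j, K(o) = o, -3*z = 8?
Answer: 13410637174/198075 ≈ 67705.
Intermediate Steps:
z = -8/3 (z = -⅓*8 = -8/3 ≈ -2.6667)
s(p) = -8*p/3
N = -179344 (N = -178944 - (-8)*(-150)/3 = -178944 - 1*400 = -178944 - 400 = -179344)
(N + (152983 - 55468)*(-174961 + 37439))/(-197202 + k(-608, 684)) = (-179344 + (152983 - 55468)*(-174961 + 37439))/(-197202 + (-189 - 1*684)) = (-179344 + 97515*(-137522))/(-197202 + (-189 - 684)) = (-179344 - 13410457830)/(-197202 - 873) = -13410637174/(-198075) = -13410637174*(-1/198075) = 13410637174/198075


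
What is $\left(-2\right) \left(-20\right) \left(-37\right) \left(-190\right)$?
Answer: $281200$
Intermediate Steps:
$\left(-2\right) \left(-20\right) \left(-37\right) \left(-190\right) = 40 \left(-37\right) \left(-190\right) = \left(-1480\right) \left(-190\right) = 281200$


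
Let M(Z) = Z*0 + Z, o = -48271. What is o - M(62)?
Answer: -48333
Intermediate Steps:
M(Z) = Z (M(Z) = 0 + Z = Z)
o - M(62) = -48271 - 1*62 = -48271 - 62 = -48333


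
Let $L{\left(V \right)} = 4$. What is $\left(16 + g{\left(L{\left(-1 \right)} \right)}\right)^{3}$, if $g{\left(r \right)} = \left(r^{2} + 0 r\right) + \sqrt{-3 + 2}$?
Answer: $\left(32 + i\right)^{3} \approx 32672.0 + 3071.0 i$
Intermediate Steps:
$g{\left(r \right)} = i + r^{2}$ ($g{\left(r \right)} = \left(r^{2} + 0\right) + \sqrt{-1} = r^{2} + i = i + r^{2}$)
$\left(16 + g{\left(L{\left(-1 \right)} \right)}\right)^{3} = \left(16 + \left(i + 4^{2}\right)\right)^{3} = \left(16 + \left(i + 16\right)\right)^{3} = \left(16 + \left(16 + i\right)\right)^{3} = \left(32 + i\right)^{3}$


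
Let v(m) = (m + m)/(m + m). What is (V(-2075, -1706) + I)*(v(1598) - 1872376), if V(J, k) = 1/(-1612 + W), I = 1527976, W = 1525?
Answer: -82967377202875/29 ≈ -2.8609e+12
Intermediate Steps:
v(m) = 1 (v(m) = (2*m)/((2*m)) = (2*m)*(1/(2*m)) = 1)
V(J, k) = -1/87 (V(J, k) = 1/(-1612 + 1525) = 1/(-87) = -1/87)
(V(-2075, -1706) + I)*(v(1598) - 1872376) = (-1/87 + 1527976)*(1 - 1872376) = (132933911/87)*(-1872375) = -82967377202875/29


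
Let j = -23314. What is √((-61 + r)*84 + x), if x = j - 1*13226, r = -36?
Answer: 28*I*√57 ≈ 211.4*I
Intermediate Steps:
x = -36540 (x = -23314 - 1*13226 = -23314 - 13226 = -36540)
√((-61 + r)*84 + x) = √((-61 - 36)*84 - 36540) = √(-97*84 - 36540) = √(-8148 - 36540) = √(-44688) = 28*I*√57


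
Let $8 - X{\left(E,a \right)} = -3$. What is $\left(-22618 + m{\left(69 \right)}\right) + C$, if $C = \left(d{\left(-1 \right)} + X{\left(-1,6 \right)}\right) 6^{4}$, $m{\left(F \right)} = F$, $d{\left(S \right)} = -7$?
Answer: $-17365$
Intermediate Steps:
$X{\left(E,a \right)} = 11$ ($X{\left(E,a \right)} = 8 - -3 = 8 + 3 = 11$)
$C = 5184$ ($C = \left(-7 + 11\right) 6^{4} = 4 \cdot 1296 = 5184$)
$\left(-22618 + m{\left(69 \right)}\right) + C = \left(-22618 + 69\right) + 5184 = -22549 + 5184 = -17365$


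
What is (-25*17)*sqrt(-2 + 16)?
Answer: -425*sqrt(14) ≈ -1590.2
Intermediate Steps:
(-25*17)*sqrt(-2 + 16) = -425*sqrt(14)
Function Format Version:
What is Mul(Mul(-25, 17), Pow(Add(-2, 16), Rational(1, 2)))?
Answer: Mul(-425, Pow(14, Rational(1, 2))) ≈ -1590.2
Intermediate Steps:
Mul(Mul(-25, 17), Pow(Add(-2, 16), Rational(1, 2))) = Mul(-425, Pow(14, Rational(1, 2)))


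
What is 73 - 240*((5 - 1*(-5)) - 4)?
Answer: -1367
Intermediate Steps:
73 - 240*((5 - 1*(-5)) - 4) = 73 - 240*((5 + 5) - 4) = 73 - 240*(10 - 4) = 73 - 240*6 = 73 - 120*12 = 73 - 1440 = -1367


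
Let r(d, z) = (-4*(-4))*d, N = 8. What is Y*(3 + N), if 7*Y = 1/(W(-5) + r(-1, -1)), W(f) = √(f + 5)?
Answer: -11/112 ≈ -0.098214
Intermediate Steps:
W(f) = √(5 + f)
r(d, z) = 16*d
Y = -1/112 (Y = 1/(7*(√(5 - 5) + 16*(-1))) = 1/(7*(√0 - 16)) = 1/(7*(0 - 16)) = (⅐)/(-16) = (⅐)*(-1/16) = -1/112 ≈ -0.0089286)
Y*(3 + N) = -(3 + 8)/112 = -1/112*11 = -11/112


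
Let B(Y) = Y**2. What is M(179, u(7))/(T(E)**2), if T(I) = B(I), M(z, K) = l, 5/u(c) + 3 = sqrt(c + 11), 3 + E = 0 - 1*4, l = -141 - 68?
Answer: -209/2401 ≈ -0.087047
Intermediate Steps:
l = -209
E = -7 (E = -3 + (0 - 1*4) = -3 + (0 - 4) = -3 - 4 = -7)
u(c) = 5/(-3 + sqrt(11 + c)) (u(c) = 5/(-3 + sqrt(c + 11)) = 5/(-3 + sqrt(11 + c)))
M(z, K) = -209
T(I) = I**2
M(179, u(7))/(T(E)**2) = -209/(((-7)**2)**2) = -209/(49**2) = -209/2401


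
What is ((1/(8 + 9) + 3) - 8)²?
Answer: 7056/289 ≈ 24.415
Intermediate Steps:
((1/(8 + 9) + 3) - 8)² = ((1/17 + 3) - 8)² = (52/17 - 8)² = (-84/17)² = 7056/289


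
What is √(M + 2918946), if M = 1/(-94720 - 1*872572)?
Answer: √682780738902683113/483646 ≈ 1708.5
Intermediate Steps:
M = -1/967292 (M = 1/(-94720 - 872572) = 1/(-967292) = -1/967292 ≈ -1.0338e-6)
√(M + 2918946) = √(-1/967292 + 2918946) = √(2823473114231/967292) = √682780738902683113/483646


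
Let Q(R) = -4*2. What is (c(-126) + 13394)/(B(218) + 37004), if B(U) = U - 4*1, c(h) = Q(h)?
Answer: 2231/6203 ≈ 0.35966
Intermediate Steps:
Q(R) = -8
c(h) = -8
B(U) = -4 + U (B(U) = U - 4 = -4 + U)
(c(-126) + 13394)/(B(218) + 37004) = (-8 + 13394)/((-4 + 218) + 37004) = 13386/(214 + 37004) = 13386/37218 = 13386*(1/37218) = 2231/6203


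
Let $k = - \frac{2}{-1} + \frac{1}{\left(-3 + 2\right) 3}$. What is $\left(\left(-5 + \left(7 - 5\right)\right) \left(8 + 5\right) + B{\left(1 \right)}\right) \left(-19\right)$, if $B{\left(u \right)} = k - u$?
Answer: $\frac{2185}{3} \approx 728.33$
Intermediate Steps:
$k = \frac{5}{3}$ ($k = \left(-2\right) \left(-1\right) + \frac{1}{-1} \cdot \frac{1}{3} = 2 - \frac{1}{3} = \frac{5}{3} \approx 1.6667$)
$B{\left(u \right)} = \frac{5}{3} - u$
$\left(\left(-5 + \left(7 - 5\right)\right) \left(8 + 5\right) + B{\left(1 \right)}\right) \left(-19\right) = \left(\left(-5 + \left(7 - 5\right)\right) \left(8 + 5\right) + \left(\frac{5}{3} - 1\right)\right) \left(-19\right) = \left(\left(-5 + 2\right) 13 + \left(\frac{5}{3} - 1\right)\right) \left(-19\right) = \left(\left(-3\right) 13 + \frac{2}{3}\right) \left(-19\right) = \left(-39 + \frac{2}{3}\right) \left(-19\right) = \left(- \frac{115}{3}\right) \left(-19\right) = \frac{2185}{3}$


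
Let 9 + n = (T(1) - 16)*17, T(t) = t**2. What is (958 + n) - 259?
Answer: 435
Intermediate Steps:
n = -264 (n = -9 + (1**2 - 16)*17 = -9 + (1 - 16)*17 = -9 - 15*17 = -9 - 255 = -264)
(958 + n) - 259 = (958 - 264) - 259 = 694 - 259 = 435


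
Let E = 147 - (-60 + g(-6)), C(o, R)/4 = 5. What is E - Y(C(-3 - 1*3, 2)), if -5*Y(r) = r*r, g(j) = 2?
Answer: 285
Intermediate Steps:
C(o, R) = 20 (C(o, R) = 4*5 = 20)
Y(r) = -r²/5 (Y(r) = -r*r/5 = -r²/5)
E = 205 (E = 147 - (-60 + 2) = 147 - 1*(-58) = 147 + 58 = 205)
E - Y(C(-3 - 1*3, 2)) = 205 - (-1)*20²/5 = 205 - (-1)*400/5 = 205 - 1*(-80) = 205 + 80 = 285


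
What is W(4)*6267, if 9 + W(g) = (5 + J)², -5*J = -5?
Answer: 169209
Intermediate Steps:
J = 1 (J = -⅕*(-5) = 1)
W(g) = 27 (W(g) = -9 + (5 + 1)² = -9 + 6² = -9 + 36 = 27)
W(4)*6267 = 27*6267 = 169209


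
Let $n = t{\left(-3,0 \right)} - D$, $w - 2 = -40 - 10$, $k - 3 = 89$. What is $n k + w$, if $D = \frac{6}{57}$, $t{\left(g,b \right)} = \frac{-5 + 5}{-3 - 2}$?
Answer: $- \frac{1096}{19} \approx -57.684$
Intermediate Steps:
$k = 92$ ($k = 3 + 89 = 92$)
$t{\left(g,b \right)} = 0$ ($t{\left(g,b \right)} = \frac{0}{-5} = 0 \left(- \frac{1}{5}\right) = 0$)
$w = -48$ ($w = 2 - 50 = -48$)
$D = \frac{2}{19}$ ($D = 6 \cdot \frac{1}{57} = \frac{2}{19} \approx 0.10526$)
$n = - \frac{2}{19}$ ($n = 0 - \frac{2}{19} = - \frac{2}{19} \approx -0.10526$)
$n k + w = \left(- \frac{2}{19}\right) 92 - 48 = - \frac{184}{19} - 48 = - \frac{1096}{19}$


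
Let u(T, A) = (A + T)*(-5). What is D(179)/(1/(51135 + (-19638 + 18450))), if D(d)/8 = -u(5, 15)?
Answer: 39957600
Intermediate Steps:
u(T, A) = -5*A - 5*T
D(d) = 800 (D(d) = 8*(-(-5*15 - 5*5)) = 8*(-(-75 - 25)) = 8*(-1*(-100)) = 8*100 = 800)
D(179)/(1/(51135 + (-19638 + 18450))) = 800/(1/(51135 + (-19638 + 18450))) = 800/(1/(51135 - 1188)) = 800/(1/49947) = 800*49947 = 39957600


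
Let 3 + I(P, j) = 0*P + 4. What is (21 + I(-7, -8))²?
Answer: 484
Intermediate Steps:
I(P, j) = 1 (I(P, j) = -3 + (0*P + 4) = -3 + (0 + 4) = -3 + 4 = 1)
(21 + I(-7, -8))² = (21 + 1)² = 22² = 484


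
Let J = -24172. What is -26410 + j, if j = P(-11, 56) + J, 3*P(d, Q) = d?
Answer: -151757/3 ≈ -50586.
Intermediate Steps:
P(d, Q) = d/3
j = -72527/3 (j = (1/3)*(-11) - 24172 = -11/3 - 24172 = -72527/3 ≈ -24176.)
-26410 + j = -26410 - 72527/3 = -151757/3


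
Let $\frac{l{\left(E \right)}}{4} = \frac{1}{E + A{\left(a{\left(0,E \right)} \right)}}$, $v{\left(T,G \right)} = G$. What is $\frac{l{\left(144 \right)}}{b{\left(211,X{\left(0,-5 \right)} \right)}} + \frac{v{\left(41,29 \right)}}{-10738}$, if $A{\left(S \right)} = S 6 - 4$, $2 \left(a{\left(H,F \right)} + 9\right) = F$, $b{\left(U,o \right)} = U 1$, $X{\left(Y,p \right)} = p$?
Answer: $- \frac{31905}{11975938} \approx -0.0026641$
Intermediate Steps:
$b{\left(U,o \right)} = U$
$a{\left(H,F \right)} = -9 + \frac{F}{2}$
$A{\left(S \right)} = -4 + 6 S$ ($A{\left(S \right)} = 6 S - 4 = -4 + 6 S$)
$l{\left(E \right)} = \frac{4}{-58 + 4 E}$ ($l{\left(E \right)} = \frac{4}{E + \left(-4 + 6 \left(-9 + \frac{E}{2}\right)\right)} = \frac{4}{E + \left(-4 + \left(-54 + 3 E\right)\right)} = \frac{4}{E + \left(-58 + 3 E\right)} = \frac{4}{-58 + 4 E}$)
$\frac{l{\left(144 \right)}}{b{\left(211,X{\left(0,-5 \right)} \right)}} + \frac{v{\left(41,29 \right)}}{-10738} = \frac{2 \frac{1}{-29 + 2 \cdot 144}}{211} + \frac{29}{-10738} = \frac{2}{-29 + 288} \cdot \frac{1}{211} + 29 \left(- \frac{1}{10738}\right) = \frac{2}{259} \cdot \frac{1}{211} - \frac{29}{10738} = \frac{2}{54649} - \frac{29}{10738} = - \frac{31905}{11975938}$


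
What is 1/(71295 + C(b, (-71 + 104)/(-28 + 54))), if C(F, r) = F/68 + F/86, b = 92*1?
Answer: 731/52118416 ≈ 1.4026e-5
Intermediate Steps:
b = 92
C(F, r) = 77*F/2924 (C(F, r) = F*(1/68) + F*(1/86) = F/68 + F/86 = 77*F/2924)
1/(71295 + C(b, (-71 + 104)/(-28 + 54))) = 1/(71295 + (77/2924)*92) = 1/(71295 + 1771/731) = 1/(52118416/731) = 731/52118416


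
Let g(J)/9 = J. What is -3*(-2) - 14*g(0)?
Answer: 6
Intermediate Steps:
g(J) = 9*J
-3*(-2) - 14*g(0) = -3*(-2) - 126*0 = 6 - 14*0 = 6 + 0 = 6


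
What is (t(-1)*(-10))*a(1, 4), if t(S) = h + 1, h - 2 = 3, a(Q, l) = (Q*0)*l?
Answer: 0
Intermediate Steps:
a(Q, l) = 0 (a(Q, l) = 0*l = 0)
h = 5 (h = 2 + 3 = 5)
t(S) = 6 (t(S) = 5 + 1 = 6)
(t(-1)*(-10))*a(1, 4) = (6*(-10))*0 = -60*0 = 0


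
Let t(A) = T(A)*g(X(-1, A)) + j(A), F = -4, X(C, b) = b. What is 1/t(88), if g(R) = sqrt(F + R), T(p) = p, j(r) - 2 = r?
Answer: -15/107066 + 44*sqrt(21)/160599 ≈ 0.0011154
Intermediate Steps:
j(r) = 2 + r
g(R) = sqrt(-4 + R)
t(A) = 2 + A + A*sqrt(-4 + A) (t(A) = A*sqrt(-4 + A) + (2 + A) = 2 + A + A*sqrt(-4 + A))
1/t(88) = 1/(2 + 88 + 88*sqrt(-4 + 88)) = 1/(2 + 88 + 88*sqrt(84)) = 1/(2 + 88 + 88*(2*sqrt(21))) = 1/(2 + 88 + 176*sqrt(21)) = 1/(90 + 176*sqrt(21))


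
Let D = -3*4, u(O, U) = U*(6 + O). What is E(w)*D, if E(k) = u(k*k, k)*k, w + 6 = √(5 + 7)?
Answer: -51840 + 29376*√3 ≈ -959.28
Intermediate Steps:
w = -6 + 2*√3 (w = -6 + √(5 + 7) = -6 + √12 = -6 + 2*√3 ≈ -2.5359)
E(k) = k²*(6 + k²) (E(k) = (k*(6 + k*k))*k = (k*(6 + k²))*k = k²*(6 + k²))
D = -12
E(w)*D = ((-6 + 2*√3)²*(6 + (-6 + 2*√3)²))*(-12) = -12*(-6 + 2*√3)²*(6 + (-6 + 2*√3)²)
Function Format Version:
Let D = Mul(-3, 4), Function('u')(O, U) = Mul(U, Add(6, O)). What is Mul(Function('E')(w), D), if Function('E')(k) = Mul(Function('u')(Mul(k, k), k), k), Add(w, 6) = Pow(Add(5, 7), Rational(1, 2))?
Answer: Add(-51840, Mul(29376, Pow(3, Rational(1, 2)))) ≈ -959.28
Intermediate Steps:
w = Add(-6, Mul(2, Pow(3, Rational(1, 2)))) (w = Add(-6, Pow(Add(5, 7), Rational(1, 2))) = Add(-6, Pow(12, Rational(1, 2))) = Add(-6, Mul(2, Pow(3, Rational(1, 2)))) ≈ -2.5359)
Function('E')(k) = Mul(Pow(k, 2), Add(6, Pow(k, 2))) (Function('E')(k) = Mul(Mul(k, Add(6, Mul(k, k))), k) = Mul(Mul(k, Add(6, Pow(k, 2))), k) = Mul(Pow(k, 2), Add(6, Pow(k, 2))))
D = -12
Mul(Function('E')(w), D) = Mul(Mul(Pow(Add(-6, Mul(2, Pow(3, Rational(1, 2)))), 2), Add(6, Pow(Add(-6, Mul(2, Pow(3, Rational(1, 2)))), 2))), -12) = Mul(-12, Pow(Add(-6, Mul(2, Pow(3, Rational(1, 2)))), 2), Add(6, Pow(Add(-6, Mul(2, Pow(3, Rational(1, 2)))), 2)))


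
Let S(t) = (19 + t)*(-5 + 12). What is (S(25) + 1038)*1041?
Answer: 1401186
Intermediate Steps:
S(t) = 133 + 7*t (S(t) = (19 + t)*7 = 133 + 7*t)
(S(25) + 1038)*1041 = ((133 + 7*25) + 1038)*1041 = ((133 + 175) + 1038)*1041 = (308 + 1038)*1041 = 1346*1041 = 1401186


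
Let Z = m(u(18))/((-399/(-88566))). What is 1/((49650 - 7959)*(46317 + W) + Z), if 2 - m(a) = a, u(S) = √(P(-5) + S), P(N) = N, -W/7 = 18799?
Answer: -15722165715368/55896092437442579913891 + 1963213*√13/111792184874885159827782 ≈ -2.8128e-10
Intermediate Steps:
W = -131593 (W = -7*18799 = -131593)
u(S) = √(-5 + S)
m(a) = 2 - a
Z = 59044/133 - 29522*√13/133 (Z = (2 - √(-5 + 18))/((-399/(-88566))) = (2 - √13)/((-399*(-1/88566))) = (2 - √13)/(133/29522) = (2 - √13)*(29522/133) = 59044/133 - 29522*√13/133 ≈ -356.38)
1/((49650 - 7959)*(46317 + W) + Z) = 1/((49650 - 7959)*(46317 - 131593) + (59044/133 - 29522*√13/133)) = 1/(41691*(-85276) + (59044/133 - 29522*√13/133)) = 1/(-3555241716 + (59044/133 - 29522*√13/133)) = 1/(-472847089184/133 - 29522*√13/133)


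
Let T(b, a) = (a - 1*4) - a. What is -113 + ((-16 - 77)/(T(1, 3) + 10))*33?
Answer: -1249/2 ≈ -624.50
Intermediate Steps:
T(b, a) = -4 (T(b, a) = (a - 4) - a = (-4 + a) - a = -4)
-113 + ((-16 - 77)/(T(1, 3) + 10))*33 = -113 + ((-16 - 77)/(-4 + 10))*33 = -113 - 93/6*33 = -113 - 93*⅙*33 = -113 - 31/2*33 = -113 - 1023/2 = -1249/2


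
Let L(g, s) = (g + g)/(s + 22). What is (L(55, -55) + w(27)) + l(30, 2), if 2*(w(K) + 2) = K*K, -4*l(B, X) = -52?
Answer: 2233/6 ≈ 372.17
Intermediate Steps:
l(B, X) = 13 (l(B, X) = -1/4*(-52) = 13)
w(K) = -2 + K**2/2 (w(K) = -2 + (K*K)/2 = -2 + K**2/2)
L(g, s) = 2*g/(22 + s) (L(g, s) = (2*g)/(22 + s) = 2*g/(22 + s))
(L(55, -55) + w(27)) + l(30, 2) = (2*55/(22 - 55) + (-2 + (1/2)*27**2)) + 13 = (2*55/(-33) + (-2 + (1/2)*729)) + 13 = (2*55*(-1/33) + (-2 + 729/2)) + 13 = (-10/3 + 725/2) + 13 = 2155/6 + 13 = 2233/6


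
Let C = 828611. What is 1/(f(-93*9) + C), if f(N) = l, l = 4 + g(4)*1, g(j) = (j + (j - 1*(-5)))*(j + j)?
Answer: 1/828719 ≈ 1.2067e-6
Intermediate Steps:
g(j) = 2*j*(5 + 2*j) (g(j) = (j + (j + 5))*(2*j) = (j + (5 + j))*(2*j) = (5 + 2*j)*(2*j) = 2*j*(5 + 2*j))
l = 108 (l = 4 + (2*4*(5 + 2*4))*1 = 4 + (2*4*(5 + 8))*1 = 4 + (2*4*13)*1 = 4 + 104*1 = 4 + 104 = 108)
f(N) = 108
1/(f(-93*9) + C) = 1/(108 + 828611) = 1/828719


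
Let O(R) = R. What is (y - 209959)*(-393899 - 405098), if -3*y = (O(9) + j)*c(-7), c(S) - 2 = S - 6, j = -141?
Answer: 168143325671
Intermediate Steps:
c(S) = -4 + S (c(S) = 2 + (S - 6) = 2 + (-6 + S) = -4 + S)
y = -484 (y = -(9 - 141)*(-4 - 7)/3 = -(-44)*(-11) = -⅓*1452 = -484)
(y - 209959)*(-393899 - 405098) = (-484 - 209959)*(-393899 - 405098) = -210443*(-798997) = 168143325671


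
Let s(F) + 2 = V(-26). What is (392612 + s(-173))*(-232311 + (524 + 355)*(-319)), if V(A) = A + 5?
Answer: -201285091368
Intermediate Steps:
V(A) = 5 + A
s(F) = -23 (s(F) = -2 + (5 - 26) = -2 - 21 = -23)
(392612 + s(-173))*(-232311 + (524 + 355)*(-319)) = (392612 - 23)*(-232311 + (524 + 355)*(-319)) = 392589*(-232311 + 879*(-319)) = 392589*(-232311 - 280401) = 392589*(-512712) = -201285091368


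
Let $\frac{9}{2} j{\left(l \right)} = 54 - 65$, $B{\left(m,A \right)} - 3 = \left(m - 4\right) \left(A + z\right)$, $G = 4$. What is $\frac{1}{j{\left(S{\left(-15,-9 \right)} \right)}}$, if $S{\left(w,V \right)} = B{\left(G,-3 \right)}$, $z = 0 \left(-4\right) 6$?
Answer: $- \frac{9}{22} \approx -0.40909$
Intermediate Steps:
$z = 0$ ($z = 0 \cdot 6 = 0$)
$B{\left(m,A \right)} = 3 + A \left(-4 + m\right)$ ($B{\left(m,A \right)} = 3 + \left(m - 4\right) \left(A + 0\right) = 3 + \left(-4 + m\right) A = 3 + A \left(-4 + m\right)$)
$S{\left(w,V \right)} = 3$ ($S{\left(w,V \right)} = 3 - -12 - 12 = 3 + 12 - 12 = 3$)
$j{\left(l \right)} = - \frac{22}{9}$ ($j{\left(l \right)} = \frac{2 \left(54 - 65\right)}{9} = \frac{2}{9} \left(-11\right) = - \frac{22}{9}$)
$\frac{1}{j{\left(S{\left(-15,-9 \right)} \right)}} = \frac{1}{- \frac{22}{9}} = - \frac{9}{22}$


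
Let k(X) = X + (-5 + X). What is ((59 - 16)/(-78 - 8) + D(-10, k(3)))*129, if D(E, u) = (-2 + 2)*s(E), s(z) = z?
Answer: -129/2 ≈ -64.500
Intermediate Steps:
k(X) = -5 + 2*X
D(E, u) = 0 (D(E, u) = (-2 + 2)*E = 0*E = 0)
((59 - 16)/(-78 - 8) + D(-10, k(3)))*129 = ((59 - 16)/(-78 - 8) + 0)*129 = (43/(-86) + 0)*129 = (43*(-1/86) + 0)*129 = (-½ + 0)*129 = -½*129 = -129/2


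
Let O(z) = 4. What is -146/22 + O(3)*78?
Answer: 3359/11 ≈ 305.36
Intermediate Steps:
-146/22 + O(3)*78 = -146/22 + 4*78 = -146*1/22 + 312 = -73/11 + 312 = 3359/11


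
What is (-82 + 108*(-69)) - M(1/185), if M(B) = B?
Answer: -1393791/185 ≈ -7534.0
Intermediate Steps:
(-82 + 108*(-69)) - M(1/185) = (-82 + 108*(-69)) - 1/185 = (-82 - 7452) - 1*1/185 = -7534 - 1/185 = -1393791/185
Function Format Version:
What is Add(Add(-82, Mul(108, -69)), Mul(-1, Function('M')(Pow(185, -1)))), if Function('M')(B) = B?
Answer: Rational(-1393791, 185) ≈ -7534.0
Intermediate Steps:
Add(Add(-82, Mul(108, -69)), Mul(-1, Function('M')(Pow(185, -1)))) = Add(Add(-82, Mul(108, -69)), Mul(-1, Pow(185, -1))) = Add(Add(-82, -7452), Mul(-1, Rational(1, 185))) = Add(-7534, Rational(-1, 185)) = Rational(-1393791, 185)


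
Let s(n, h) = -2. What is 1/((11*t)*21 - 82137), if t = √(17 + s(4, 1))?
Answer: -2489/204414738 - 7*√15/204414738 ≈ -1.2309e-5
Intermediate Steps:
t = √15 (t = √(17 - 2) = √15 ≈ 3.8730)
1/((11*t)*21 - 82137) = 1/((11*√15)*21 - 82137) = 1/(231*√15 - 82137) = 1/(-82137 + 231*√15)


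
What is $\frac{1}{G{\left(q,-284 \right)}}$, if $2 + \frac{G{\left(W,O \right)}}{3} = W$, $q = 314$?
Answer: $\frac{1}{936} \approx 0.0010684$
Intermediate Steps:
$G{\left(W,O \right)} = -6 + 3 W$
$\frac{1}{G{\left(q,-284 \right)}} = \frac{1}{-6 + 3 \cdot 314} = \frac{1}{-6 + 942} = \frac{1}{936}$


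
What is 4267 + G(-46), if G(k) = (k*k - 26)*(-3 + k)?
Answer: -98143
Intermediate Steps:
G(k) = (-26 + k**2)*(-3 + k) (G(k) = (k**2 - 26)*(-3 + k) = (-26 + k**2)*(-3 + k))
4267 + G(-46) = 4267 + (78 + (-46)**3 - 26*(-46) - 3*(-46)**2) = 4267 + (78 - 97336 + 1196 - 3*2116) = 4267 + (78 - 97336 + 1196 - 6348) = 4267 - 102410 = -98143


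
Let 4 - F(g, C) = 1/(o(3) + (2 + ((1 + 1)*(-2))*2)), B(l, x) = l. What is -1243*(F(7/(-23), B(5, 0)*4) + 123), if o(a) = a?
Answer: -474826/3 ≈ -1.5828e+5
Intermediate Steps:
F(g, C) = 13/3 (F(g, C) = 4 - 1/(3 + (2 + ((1 + 1)*(-2))*2)) = 4 - 1/(3 + (2 + (2*(-2))*2)) = 4 - 1/(3 + (2 - 4*2)) = 4 - 1/(3 + (2 - 8)) = 4 - 1/(3 - 6) = 4 - 1/(-3) = 4 - 1*(-1/3) = 4 + 1/3 = 13/3)
-1243*(F(7/(-23), B(5, 0)*4) + 123) = -1243*(13/3 + 123) = -1243*382/3 = -474826/3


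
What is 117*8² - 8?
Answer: 7480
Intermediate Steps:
117*8² - 8 = 117*64 - 8 = 7488 - 8 = 7480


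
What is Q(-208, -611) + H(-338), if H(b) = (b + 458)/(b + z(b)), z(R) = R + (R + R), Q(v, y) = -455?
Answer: -76910/169 ≈ -455.09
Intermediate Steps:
z(R) = 3*R (z(R) = R + 2*R = 3*R)
H(b) = (458 + b)/(4*b) (H(b) = (b + 458)/(b + 3*b) = (458 + b)/((4*b)) = (458 + b)*(1/(4*b)) = (458 + b)/(4*b))
Q(-208, -611) + H(-338) = -455 + (¼)*(458 - 338)/(-338) = -455 + (¼)*(-1/338)*120 = -455 - 15/169 = -76910/169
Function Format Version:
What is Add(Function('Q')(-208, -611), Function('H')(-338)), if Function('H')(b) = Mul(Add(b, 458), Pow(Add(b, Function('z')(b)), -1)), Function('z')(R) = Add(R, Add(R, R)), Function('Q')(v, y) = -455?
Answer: Rational(-76910, 169) ≈ -455.09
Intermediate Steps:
Function('z')(R) = Mul(3, R) (Function('z')(R) = Add(R, Mul(2, R)) = Mul(3, R))
Function('H')(b) = Mul(Rational(1, 4), Pow(b, -1), Add(458, b)) (Function('H')(b) = Mul(Add(b, 458), Pow(Add(b, Mul(3, b)), -1)) = Mul(Add(458, b), Pow(Mul(4, b), -1)) = Mul(Add(458, b), Mul(Rational(1, 4), Pow(b, -1))) = Mul(Rational(1, 4), Pow(b, -1), Add(458, b)))
Add(Function('Q')(-208, -611), Function('H')(-338)) = Add(-455, Mul(Rational(1, 4), Pow(-338, -1), Add(458, -338))) = Add(-455, Mul(Rational(1, 4), Rational(-1, 338), 120)) = Add(-455, Rational(-15, 169)) = Rational(-76910, 169)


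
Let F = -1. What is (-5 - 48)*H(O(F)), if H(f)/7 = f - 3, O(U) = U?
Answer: 1484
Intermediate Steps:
H(f) = -21 + 7*f (H(f) = 7*(f - 3) = 7*(-3 + f) = -21 + 7*f)
(-5 - 48)*H(O(F)) = (-5 - 48)*(-21 + 7*(-1)) = -53*(-21 - 7) = -53*(-28) = 1484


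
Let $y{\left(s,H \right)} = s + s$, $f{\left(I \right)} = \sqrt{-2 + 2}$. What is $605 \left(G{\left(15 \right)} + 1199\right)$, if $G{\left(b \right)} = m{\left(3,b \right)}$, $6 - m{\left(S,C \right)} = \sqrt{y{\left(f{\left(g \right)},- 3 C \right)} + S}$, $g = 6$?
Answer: $729025 - 605 \sqrt{3} \approx 7.2798 \cdot 10^{5}$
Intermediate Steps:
$f{\left(I \right)} = 0$ ($f{\left(I \right)} = \sqrt{0} = 0$)
$y{\left(s,H \right)} = 2 s$
$m{\left(S,C \right)} = 6 - \sqrt{S}$ ($m{\left(S,C \right)} = 6 - \sqrt{2 \cdot 0 + S} = 6 - \sqrt{0 + S} = 6 - \sqrt{S}$)
$G{\left(b \right)} = 6 - \sqrt{3}$
$605 \left(G{\left(15 \right)} + 1199\right) = 605 \left(\left(6 - \sqrt{3}\right) + 1199\right) = 605 \left(1205 - \sqrt{3}\right) = 729025 - 605 \sqrt{3}$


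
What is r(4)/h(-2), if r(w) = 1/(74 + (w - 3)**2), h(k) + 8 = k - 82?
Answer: -1/6900 ≈ -0.00014493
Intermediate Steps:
h(k) = -90 + k (h(k) = -8 + (k - 82) = -8 + (-82 + k) = -90 + k)
r(w) = 1/(74 + (-3 + w)**2)
r(4)/h(-2) = 1/((74 + (-3 + 4)**2)*(-90 - 2)) = 1/((74 + 1**2)*(-92)) = -1/92/(74 + 1) = -1/92/75 = (1/75)*(-1/92) = -1/6900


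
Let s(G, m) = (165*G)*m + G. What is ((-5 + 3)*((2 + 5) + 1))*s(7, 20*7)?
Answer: -2587312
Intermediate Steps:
s(G, m) = G + 165*G*m (s(G, m) = 165*G*m + G = G + 165*G*m)
((-5 + 3)*((2 + 5) + 1))*s(7, 20*7) = ((-5 + 3)*((2 + 5) + 1))*(7*(1 + 165*(20*7))) = (-2*(7 + 1))*(7*(1 + 165*140)) = (-2*8)*(7*(1 + 23100)) = -112*23101 = -16*161707 = -2587312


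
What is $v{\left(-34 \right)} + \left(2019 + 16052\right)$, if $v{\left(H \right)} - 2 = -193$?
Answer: $17880$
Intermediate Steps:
$v{\left(H \right)} = -191$ ($v{\left(H \right)} = 2 - 193 = -191$)
$v{\left(-34 \right)} + \left(2019 + 16052\right) = -191 + \left(2019 + 16052\right) = -191 + 18071 = 17880$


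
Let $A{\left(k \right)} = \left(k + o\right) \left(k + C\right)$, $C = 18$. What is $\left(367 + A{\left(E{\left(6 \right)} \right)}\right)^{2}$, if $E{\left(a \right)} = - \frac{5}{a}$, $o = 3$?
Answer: $\frac{211731601}{1296} \approx 1.6337 \cdot 10^{5}$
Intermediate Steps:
$A{\left(k \right)} = \left(3 + k\right) \left(18 + k\right)$ ($A{\left(k \right)} = \left(k + 3\right) \left(k + 18\right) = \left(3 + k\right) \left(18 + k\right)$)
$\left(367 + A{\left(E{\left(6 \right)} \right)}\right)^{2} = \left(367 + \left(54 + \left(- \frac{5}{6}\right)^{2} + 21 \left(- \frac{5}{6}\right)\right)\right)^{2} = \left(367 + \left(54 + \frac{25}{36} - \frac{35}{2}\right)\right)^{2} = \left(367 + \frac{1339}{36}\right)^{2} = \left(\frac{14551}{36}\right)^{2} = \frac{211731601}{1296}$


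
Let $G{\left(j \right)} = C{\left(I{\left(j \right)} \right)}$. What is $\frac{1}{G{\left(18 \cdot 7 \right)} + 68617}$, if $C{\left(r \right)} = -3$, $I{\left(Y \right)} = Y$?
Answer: $\frac{1}{68614} \approx 1.4574 \cdot 10^{-5}$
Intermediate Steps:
$G{\left(j \right)} = -3$
$\frac{1}{G{\left(18 \cdot 7 \right)} + 68617} = \frac{1}{-3 + 68617} = \frac{1}{68614}$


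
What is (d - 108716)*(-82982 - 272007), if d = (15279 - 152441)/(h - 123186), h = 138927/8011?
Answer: 38079466336041649358/986704119 ≈ 3.8593e+10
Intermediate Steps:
h = 138927/8011 (h = 138927*(1/8011) = 138927/8011 ≈ 17.342)
d = 1098804782/986704119 (d = (15279 - 152441)/(138927/8011 - 123186) = -137162/(-986704119/8011) = -137162*(-8011/986704119) = 1098804782/986704119 ≈ 1.1136)
(d - 108716)*(-82982 - 272007) = (1098804782/986704119 - 108716)*(-82982 - 272007) = -107269426196422/986704119*(-354989) = 38079466336041649358/986704119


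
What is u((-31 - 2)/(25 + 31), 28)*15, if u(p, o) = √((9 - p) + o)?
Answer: 15*√29470/28 ≈ 91.965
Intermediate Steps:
u(p, o) = √(9 + o - p)
u((-31 - 2)/(25 + 31), 28)*15 = √(9 + 28 - (-31 - 2)/(25 + 31))*15 = √(9 + 28 - (-33)/56)*15 = √(9 + 28 - 1*(-33/56))*15 = √(9 + 28 + 33/56)*15 = √(2105/56)*15 = (√29470/28)*15 = 15*√29470/28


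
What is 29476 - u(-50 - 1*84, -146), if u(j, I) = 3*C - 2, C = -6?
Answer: 29496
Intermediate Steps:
u(j, I) = -20 (u(j, I) = 3*(-6) - 2 = -18 - 2 = -20)
29476 - u(-50 - 1*84, -146) = 29476 - 1*(-20) = 29476 + 20 = 29496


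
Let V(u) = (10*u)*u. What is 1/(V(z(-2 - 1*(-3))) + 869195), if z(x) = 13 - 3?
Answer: 1/870195 ≈ 1.1492e-6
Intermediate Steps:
z(x) = 10
V(u) = 10*u²
1/(V(z(-2 - 1*(-3))) + 869195) = 1/(10*10² + 869195) = 1/(10*100 + 869195) = 1/(1000 + 869195) = 1/870195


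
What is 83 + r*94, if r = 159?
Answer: 15029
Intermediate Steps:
83 + r*94 = 83 + 159*94 = 83 + 14946 = 15029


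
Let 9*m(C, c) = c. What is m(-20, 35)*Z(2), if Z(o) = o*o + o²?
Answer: 280/9 ≈ 31.111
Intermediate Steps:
Z(o) = 2*o² (Z(o) = o² + o² = 2*o²)
m(C, c) = c/9
m(-20, 35)*Z(2) = ((⅑)*35)*(2*2²) = 35*(2*4)/9 = (35/9)*8 = 280/9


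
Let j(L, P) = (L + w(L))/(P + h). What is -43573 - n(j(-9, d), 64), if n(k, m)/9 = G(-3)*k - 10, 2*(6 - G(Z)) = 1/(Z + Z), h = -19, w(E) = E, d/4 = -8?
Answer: -1479079/34 ≈ -43502.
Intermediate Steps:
d = -32 (d = 4*(-8) = -32)
j(L, P) = 2*L/(-19 + P) (j(L, P) = (L + L)/(P - 19) = (2*L)/(-19 + P) = 2*L/(-19 + P))
G(Z) = 6 - 1/(4*Z) (G(Z) = 6 - 1/(2*(Z + Z)) = 6 - 1/(2*Z)/2 = 6 - 1/(4*Z))
n(k, m) = -90 + 219*k/4 (n(k, m) = 9*((6 - 1/4/(-3))*k - 10) = 9*((6 - 1/4*(-1/3))*k - 10) = 9*((6 + 1/12)*k - 10) = 9*(73*k/12 - 10) = 9*(-10 + 73*k/12) = -90 + 219*k/4)
-43573 - n(j(-9, d), 64) = -43573 - (-90 + 219*(2*(-9)/(-19 - 32))/4) = -43573 - (-90 + 219*(2*(-9)/(-51))/4) = -43573 - (-90 + 219*(2*(-9)*(-1/51))/4) = -43573 - (-90 + (219/4)*(6/17)) = -43573 - (-90 + 657/34) = -43573 - 1*(-2403/34) = -43573 + 2403/34 = -1479079/34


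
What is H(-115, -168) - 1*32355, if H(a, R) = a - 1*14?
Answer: -32484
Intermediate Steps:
H(a, R) = -14 + a (H(a, R) = a - 14 = -14 + a)
H(-115, -168) - 1*32355 = (-14 - 115) - 1*32355 = -129 - 32355 = -32484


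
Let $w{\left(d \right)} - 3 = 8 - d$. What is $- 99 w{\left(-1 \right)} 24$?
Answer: $-28512$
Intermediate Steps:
$w{\left(d \right)} = 11 - d$ ($w{\left(d \right)} = 3 - \left(-8 + d\right) = 11 - d$)
$- 99 w{\left(-1 \right)} 24 = - 99 \left(11 - -1\right) 24 = - 99 \left(11 + 1\right) 24 = \left(-99\right) 12 \cdot 24 = \left(-1188\right) 24 = -28512$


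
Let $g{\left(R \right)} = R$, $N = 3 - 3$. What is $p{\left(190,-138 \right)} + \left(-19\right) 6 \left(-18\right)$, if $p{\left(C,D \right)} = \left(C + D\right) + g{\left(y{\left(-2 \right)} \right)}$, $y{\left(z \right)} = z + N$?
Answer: $2102$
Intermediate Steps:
$N = 0$
$y{\left(z \right)} = z$ ($y{\left(z \right)} = z + 0 = z$)
$p{\left(C,D \right)} = -2 + C + D$ ($p{\left(C,D \right)} = \left(C + D\right) - 2 = -2 + C + D$)
$p{\left(190,-138 \right)} + \left(-19\right) 6 \left(-18\right) = \left(-2 + 190 - 138\right) + \left(-19\right) 6 \left(-18\right) = 50 - -2052 = 50 + 2052 = 2102$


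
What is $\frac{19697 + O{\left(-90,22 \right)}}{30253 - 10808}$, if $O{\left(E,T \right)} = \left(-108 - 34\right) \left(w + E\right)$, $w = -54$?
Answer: $\frac{8029}{3889} \approx 2.0645$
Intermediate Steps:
$O{\left(E,T \right)} = 7668 - 142 E$ ($O{\left(E,T \right)} = \left(-108 - 34\right) \left(-54 + E\right) = - 142 \left(-54 + E\right) = 7668 - 142 E$)
$\frac{19697 + O{\left(-90,22 \right)}}{30253 - 10808} = \frac{19697 + \left(7668 - -12780\right)}{30253 - 10808} = \frac{19697 + \left(7668 + 12780\right)}{19445} = \left(19697 + 20448\right) \frac{1}{19445} = 40145 \cdot \frac{1}{19445} = \frac{8029}{3889}$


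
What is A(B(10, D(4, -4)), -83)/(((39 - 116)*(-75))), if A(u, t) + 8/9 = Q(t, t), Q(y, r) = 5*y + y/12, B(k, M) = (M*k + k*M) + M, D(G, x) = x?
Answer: -15221/207900 ≈ -0.073213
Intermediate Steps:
B(k, M) = M + 2*M*k (B(k, M) = (M*k + M*k) + M = 2*M*k + M = M + 2*M*k)
Q(y, r) = 61*y/12 (Q(y, r) = 5*y + y*(1/12) = 5*y + y/12 = 61*y/12)
A(u, t) = -8/9 + 61*t/12
A(B(10, D(4, -4)), -83)/(((39 - 116)*(-75))) = (-8/9 + (61/12)*(-83))/(((39 - 116)*(-75))) = (-8/9 - 5063/12)/((-77*(-75))) = -15221/36/5775 = -15221/36*1/5775 = -15221/207900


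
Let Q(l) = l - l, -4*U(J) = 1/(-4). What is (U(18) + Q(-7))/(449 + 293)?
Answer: 1/11872 ≈ 8.4232e-5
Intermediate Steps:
U(J) = 1/16 (U(J) = -¼/(-4) = -¼*(-¼) = 1/16)
Q(l) = 0
(U(18) + Q(-7))/(449 + 293) = (1/16 + 0)/(449 + 293) = (1/16)/742 = (1/16)*(1/742) = 1/11872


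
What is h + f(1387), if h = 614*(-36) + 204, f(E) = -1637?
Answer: -23537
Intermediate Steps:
h = -21900 (h = -22104 + 204 = -21900)
h + f(1387) = -21900 - 1637 = -23537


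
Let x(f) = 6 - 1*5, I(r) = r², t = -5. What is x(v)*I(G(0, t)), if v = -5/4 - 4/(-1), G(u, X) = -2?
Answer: 4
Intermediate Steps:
v = 11/4 (v = -5*¼ - 4*(-1) = -5/4 + 4 = 11/4 ≈ 2.7500)
x(f) = 1 (x(f) = 6 - 5 = 1)
x(v)*I(G(0, t)) = 1*(-2)² = 1*4 = 4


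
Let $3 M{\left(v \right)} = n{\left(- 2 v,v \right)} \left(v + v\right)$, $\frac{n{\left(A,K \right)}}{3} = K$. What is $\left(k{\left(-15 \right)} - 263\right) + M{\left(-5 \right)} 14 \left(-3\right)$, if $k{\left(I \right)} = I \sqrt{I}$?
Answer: $-2363 - 15 i \sqrt{15} \approx -2363.0 - 58.095 i$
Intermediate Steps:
$n{\left(A,K \right)} = 3 K$
$k{\left(I \right)} = I^{\frac{3}{2}}$
$M{\left(v \right)} = 2 v^{2}$ ($M{\left(v \right)} = \frac{3 v \left(v + v\right)}{3} = \frac{3 v 2 v}{3} = \frac{6 v^{2}}{3} = 2 v^{2}$)
$\left(k{\left(-15 \right)} - 263\right) + M{\left(-5 \right)} 14 \left(-3\right) = \left(\left(-15\right)^{\frac{3}{2}} - 263\right) + 2 \left(-5\right)^{2} \cdot 14 \left(-3\right) = \left(- 15 i \sqrt{15} - 263\right) + 2 \cdot 25 \cdot 14 \left(-3\right) = \left(-263 - 15 i \sqrt{15}\right) + 50 \cdot 14 \left(-3\right) = \left(-263 - 15 i \sqrt{15}\right) + 700 \left(-3\right) = \left(-263 - 15 i \sqrt{15}\right) - 2100 = -2363 - 15 i \sqrt{15}$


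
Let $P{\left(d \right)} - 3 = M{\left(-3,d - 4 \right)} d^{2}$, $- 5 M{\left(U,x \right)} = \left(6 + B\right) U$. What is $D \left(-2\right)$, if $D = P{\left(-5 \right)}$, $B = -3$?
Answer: $-96$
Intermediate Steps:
$M{\left(U,x \right)} = - \frac{3 U}{5}$ ($M{\left(U,x \right)} = - \frac{\left(6 - 3\right) U}{5} = - \frac{3 U}{5}$)
$P{\left(d \right)} = 3 + \frac{9 d^{2}}{5}$ ($P{\left(d \right)} = 3 + \left(- \frac{3}{5}\right) \left(-3\right) d^{2} = 3 + \frac{9 d^{2}}{5}$)
$D = 48$ ($D = 3 + \frac{9 \left(-5\right)^{2}}{5} = 3 + \frac{9}{5} \cdot 25 = 3 + 45 = 48$)
$D \left(-2\right) = 48 \left(-2\right) = -96$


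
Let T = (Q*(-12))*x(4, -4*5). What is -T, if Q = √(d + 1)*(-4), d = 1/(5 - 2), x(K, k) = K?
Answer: -128*√3 ≈ -221.70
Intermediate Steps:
d = ⅓ (d = 1/3 = ⅓ ≈ 0.33333)
Q = -8*√3/3 (Q = √(⅓ + 1)*(-4) = √(4/3)*(-4) = (2*√3/3)*(-4) = -8*√3/3 ≈ -4.6188)
T = 128*√3 (T = (-8*√3/3*(-12))*4 = (32*√3)*4 = 128*√3 ≈ 221.70)
-T = -128*√3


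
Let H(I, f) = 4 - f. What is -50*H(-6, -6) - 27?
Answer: -527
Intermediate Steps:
-50*H(-6, -6) - 27 = -50*(4 - 1*(-6)) - 27 = -50*(4 + 6) - 27 = -50*10 - 27 = -500 - 27 = -527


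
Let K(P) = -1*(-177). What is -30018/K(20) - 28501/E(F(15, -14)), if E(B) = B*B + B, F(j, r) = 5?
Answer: -1981739/1770 ≈ -1119.6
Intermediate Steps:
K(P) = 177
E(B) = B + B² (E(B) = B² + B = B + B²)
-30018/K(20) - 28501/E(F(15, -14)) = -30018/177 - 28501*1/(5*(1 + 5)) = -30018*1/177 - 28501/(5*6) = -10006/59 - 28501/30 = -1981739/1770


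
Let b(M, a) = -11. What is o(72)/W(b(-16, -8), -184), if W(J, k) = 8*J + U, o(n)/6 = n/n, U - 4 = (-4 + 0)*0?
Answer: -1/14 ≈ -0.071429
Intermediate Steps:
U = 4 (U = 4 + (-4 + 0)*0 = 4 - 4*0 = 4 + 0 = 4)
o(n) = 6 (o(n) = 6*(n/n) = 6*1 = 6)
W(J, k) = 4 + 8*J (W(J, k) = 8*J + 4 = 4 + 8*J)
o(72)/W(b(-16, -8), -184) = 6/(4 + 8*(-11)) = 6/(4 - 88) = 6/(-84) = 6*(-1/84) = -1/14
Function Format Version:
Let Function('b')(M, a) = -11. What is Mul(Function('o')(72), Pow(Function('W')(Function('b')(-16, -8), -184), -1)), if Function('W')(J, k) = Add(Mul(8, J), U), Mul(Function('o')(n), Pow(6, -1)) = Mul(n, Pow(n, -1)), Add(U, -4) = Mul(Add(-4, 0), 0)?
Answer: Rational(-1, 14) ≈ -0.071429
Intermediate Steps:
U = 4 (U = Add(4, Mul(Add(-4, 0), 0)) = Add(4, Mul(-4, 0)) = Add(4, 0) = 4)
Function('o')(n) = 6 (Function('o')(n) = Mul(6, Mul(n, Pow(n, -1))) = Mul(6, 1) = 6)
Function('W')(J, k) = Add(4, Mul(8, J)) (Function('W')(J, k) = Add(Mul(8, J), 4) = Add(4, Mul(8, J)))
Mul(Function('o')(72), Pow(Function('W')(Function('b')(-16, -8), -184), -1)) = Mul(6, Pow(Add(4, Mul(8, -11)), -1)) = Mul(6, Pow(Add(4, -88), -1)) = Mul(6, Pow(-84, -1)) = Mul(6, Rational(-1, 84)) = Rational(-1, 14)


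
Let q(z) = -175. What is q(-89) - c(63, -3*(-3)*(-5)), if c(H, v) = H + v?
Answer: -193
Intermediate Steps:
q(-89) - c(63, -3*(-3)*(-5)) = -175 - (63 - 3*(-3)*(-5)) = -175 - (63 + 9*(-5)) = -175 - (63 - 45) = -175 - 1*18 = -175 - 18 = -193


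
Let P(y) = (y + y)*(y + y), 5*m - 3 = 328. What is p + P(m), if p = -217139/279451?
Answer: 122462295569/6986275 ≈ 17529.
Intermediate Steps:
m = 331/5 (m = ⅗ + (⅕)*328 = ⅗ + 328/5 = 331/5 ≈ 66.200)
p = -217139/279451 (p = -217139*1/279451 = -217139/279451 ≈ -0.77702)
P(y) = 4*y² (P(y) = (2*y)*(2*y) = 4*y²)
p + P(m) = -217139/279451 + 4*(331/5)² = -217139/279451 + 4*(109561/25) = -217139/279451 + 438244/25 = 122462295569/6986275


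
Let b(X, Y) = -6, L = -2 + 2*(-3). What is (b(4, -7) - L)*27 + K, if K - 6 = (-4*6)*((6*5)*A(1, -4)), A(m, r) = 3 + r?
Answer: 780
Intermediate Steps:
L = -8 (L = -2 - 6 = -8)
K = 726 (K = 6 + (-4*6)*((6*5)*(3 - 4)) = 6 - 720*(-1) = 6 - 24*(-30) = 6 + 720 = 726)
(b(4, -7) - L)*27 + K = (-6 - 1*(-8))*27 + 726 = (-6 + 8)*27 + 726 = 2*27 + 726 = 54 + 726 = 780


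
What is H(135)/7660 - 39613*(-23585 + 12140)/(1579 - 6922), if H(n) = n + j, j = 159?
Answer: -578803107043/6821230 ≈ -84853.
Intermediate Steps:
H(n) = 159 + n (H(n) = n + 159 = 159 + n)
H(135)/7660 - 39613*(-23585 + 12140)/(1579 - 6922) = (159 + 135)/7660 - 39613*(-23585 + 12140)/(1579 - 6922) = 294*(1/7660) - 39613/((-5343/(-11445))) = 147/3830 - 39613/((-5343*(-1/11445))) = 147/3830 - 39613/1781/3815 = 147/3830 - 39613*3815/1781 = 147/3830 - 151123595/1781 = -578803107043/6821230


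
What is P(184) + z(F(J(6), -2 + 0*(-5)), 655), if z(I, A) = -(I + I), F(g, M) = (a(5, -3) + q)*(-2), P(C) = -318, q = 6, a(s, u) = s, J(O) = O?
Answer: -274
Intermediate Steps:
F(g, M) = -22 (F(g, M) = (5 + 6)*(-2) = 11*(-2) = -22)
z(I, A) = -2*I
P(184) + z(F(J(6), -2 + 0*(-5)), 655) = -318 - 2*(-22) = -318 + 44 = -274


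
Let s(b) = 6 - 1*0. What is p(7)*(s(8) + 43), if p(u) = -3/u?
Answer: -21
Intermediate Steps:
s(b) = 6 (s(b) = 6 + 0 = 6)
p(7)*(s(8) + 43) = (-3/7)*(6 + 43) = -3*⅐*49 = -3/7*49 = -21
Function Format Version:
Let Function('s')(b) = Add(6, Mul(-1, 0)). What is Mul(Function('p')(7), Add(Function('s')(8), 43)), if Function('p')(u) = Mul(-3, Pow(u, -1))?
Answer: -21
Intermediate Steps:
Function('s')(b) = 6 (Function('s')(b) = Add(6, 0) = 6)
Mul(Function('p')(7), Add(Function('s')(8), 43)) = Mul(Mul(-3, Pow(7, -1)), Add(6, 43)) = Mul(Mul(-3, Rational(1, 7)), 49) = Mul(Rational(-3, 7), 49) = -21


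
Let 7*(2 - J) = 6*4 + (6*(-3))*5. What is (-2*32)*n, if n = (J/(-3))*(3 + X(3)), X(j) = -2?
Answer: 5120/21 ≈ 243.81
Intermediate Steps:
J = 80/7 (J = 2 - (6*4 + (6*(-3))*5)/7 = 2 - (24 - 18*5)/7 = 2 - (24 - 90)/7 = 2 - ⅐*(-66) = 2 + 66/7 = 80/7 ≈ 11.429)
n = -80/21 (n = ((80/7)/(-3))*(3 - 2) = ((80/7)*(-⅓))*1 = -80/21*1 = -80/21 ≈ -3.8095)
(-2*32)*n = -2*32*(-80/21) = -64*(-80/21) = 5120/21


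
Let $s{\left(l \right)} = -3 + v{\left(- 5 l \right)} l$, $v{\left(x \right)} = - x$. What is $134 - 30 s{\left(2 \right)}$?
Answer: $-376$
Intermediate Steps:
$s{\left(l \right)} = -3 + 5 l^{2}$ ($s{\left(l \right)} = -3 + - \left(-5\right) l l = -3 + 5 l l = -3 + 5 l^{2}$)
$134 - 30 s{\left(2 \right)} = 134 - 30 \left(-3 + 5 \cdot 2^{2}\right) = 134 - 30 \left(-3 + 5 \cdot 4\right) = 134 - 30 \left(-3 + 20\right) = 134 - 510 = -376$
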